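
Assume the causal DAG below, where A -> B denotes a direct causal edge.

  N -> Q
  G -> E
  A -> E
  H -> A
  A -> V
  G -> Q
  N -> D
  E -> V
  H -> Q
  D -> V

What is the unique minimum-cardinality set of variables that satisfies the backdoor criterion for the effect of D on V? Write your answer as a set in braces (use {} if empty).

{}

Variables eligible for adjustment (non-descendants of D, excluding D and V): {A, E, G, H, N, Q}.
Backdoor paths from D to V:
  P1: D <- N -> Q <- H -> A -> E -> V
  P2: D <- N -> Q <- H -> A -> V
  P3: D <- N -> Q <- G -> E <- A -> V
  P4: D <- N -> Q <- G -> E -> V
Each backdoor path contains an unconditioned collider, so every path is already blocked with the empty conditioning set:
  P1: blocked at collider Q (neither it nor any descendant is in the conditioning set).
  P2: blocked at collider Q (neither it nor any descendant is in the conditioning set).
  P3: blocked at collider Q (neither it nor any descendant is in the conditioning set).
  P4: blocked at collider Q (neither it nor any descendant is in the conditioning set).
The empty set is therefore the unique smallest valid set.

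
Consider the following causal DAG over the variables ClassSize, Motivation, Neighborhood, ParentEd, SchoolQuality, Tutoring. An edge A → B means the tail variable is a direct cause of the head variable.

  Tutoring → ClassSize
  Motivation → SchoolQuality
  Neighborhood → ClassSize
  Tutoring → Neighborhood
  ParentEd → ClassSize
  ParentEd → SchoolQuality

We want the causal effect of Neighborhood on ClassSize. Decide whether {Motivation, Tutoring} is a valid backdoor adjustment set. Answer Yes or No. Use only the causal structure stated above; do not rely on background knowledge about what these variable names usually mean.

Backdoor paths from Neighborhood to ClassSize (paths whose first edge points into Neighborhood):
  P1: Neighborhood <- Tutoring -> ClassSize
Condition 1 (no descendant of Neighborhood in the set): holds — descendants of Neighborhood are {ClassSize}; none are in {Motivation, Tutoring}.
Condition 2 (every backdoor path blocked by {Motivation, Tutoring}):
  P1: blocked at fork node Tutoring ∈ conditioning set.
{Motivation, Tutoring} satisfies the backdoor criterion.

Yes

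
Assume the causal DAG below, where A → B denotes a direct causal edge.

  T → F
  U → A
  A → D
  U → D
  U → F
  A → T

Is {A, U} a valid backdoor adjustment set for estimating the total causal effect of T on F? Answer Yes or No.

Backdoor paths from T to F (paths whose first edge points into T):
  P1: T <- A <- U -> F
  P2: T <- A -> D <- U -> F
Condition 1 (no descendant of T in the set): holds — descendants of T are {F}; none are in {A, U}.
Condition 2 (every backdoor path blocked by {A, U}):
  P1: blocked at chain node A ∈ conditioning set.
  P2: blocked at fork node A ∈ conditioning set.
{A, U} satisfies the backdoor criterion.

Yes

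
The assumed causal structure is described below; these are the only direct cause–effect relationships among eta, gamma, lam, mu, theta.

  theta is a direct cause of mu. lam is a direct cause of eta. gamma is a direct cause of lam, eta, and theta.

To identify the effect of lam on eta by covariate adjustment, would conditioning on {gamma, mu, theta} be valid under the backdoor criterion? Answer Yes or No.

Yes

Backdoor paths from lam to eta (paths whose first edge points into lam):
  P1: lam <- gamma -> eta
Condition 1 (no descendant of lam in the set): holds — descendants of lam are {eta}; none are in {gamma, mu, theta}.
Condition 2 (every backdoor path blocked by {gamma, mu, theta}):
  P1: blocked at fork node gamma ∈ conditioning set.
{gamma, mu, theta} satisfies the backdoor criterion.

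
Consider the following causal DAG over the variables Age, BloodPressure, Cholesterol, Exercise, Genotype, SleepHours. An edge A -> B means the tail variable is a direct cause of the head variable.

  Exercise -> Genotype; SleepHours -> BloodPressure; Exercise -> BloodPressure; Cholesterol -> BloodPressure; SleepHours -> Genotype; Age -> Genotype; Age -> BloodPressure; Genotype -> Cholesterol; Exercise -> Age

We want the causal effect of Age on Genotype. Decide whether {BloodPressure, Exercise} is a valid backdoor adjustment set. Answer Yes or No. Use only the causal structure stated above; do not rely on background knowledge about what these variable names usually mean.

No

Backdoor paths from Age to Genotype (paths whose first edge points into Age):
  P1: Age <- Exercise -> Genotype
  P2: Age <- Exercise -> BloodPressure <- SleepHours -> Genotype
  P3: Age <- Exercise -> BloodPressure <- Cholesterol <- Genotype
Condition 1 (no descendant of Age in the set): FAILS — BloodPressure is a descendant of Age.
Condition 2 (every backdoor path blocked by {BloodPressure, Exercise}):
  P1: blocked at fork node Exercise ∈ conditioning set.
  P2: blocked at fork node Exercise ∈ conditioning set.
  P3: blocked at fork node Exercise ∈ conditioning set.
{BloodPressure, Exercise} does not satisfy the backdoor criterion.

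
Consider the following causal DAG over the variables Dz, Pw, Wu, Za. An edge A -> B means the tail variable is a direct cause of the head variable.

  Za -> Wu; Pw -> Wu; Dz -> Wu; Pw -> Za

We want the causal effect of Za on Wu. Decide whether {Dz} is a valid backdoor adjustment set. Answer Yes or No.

No

Backdoor paths from Za to Wu (paths whose first edge points into Za):
  P1: Za <- Pw -> Wu
Condition 1 (no descendant of Za in the set): holds — descendants of Za are {Wu}; none are in {Dz}.
Condition 2 (every backdoor path blocked by {Dz}):
  P1: open — no interior node is in the conditioning set.
{Dz} does not satisfy the backdoor criterion.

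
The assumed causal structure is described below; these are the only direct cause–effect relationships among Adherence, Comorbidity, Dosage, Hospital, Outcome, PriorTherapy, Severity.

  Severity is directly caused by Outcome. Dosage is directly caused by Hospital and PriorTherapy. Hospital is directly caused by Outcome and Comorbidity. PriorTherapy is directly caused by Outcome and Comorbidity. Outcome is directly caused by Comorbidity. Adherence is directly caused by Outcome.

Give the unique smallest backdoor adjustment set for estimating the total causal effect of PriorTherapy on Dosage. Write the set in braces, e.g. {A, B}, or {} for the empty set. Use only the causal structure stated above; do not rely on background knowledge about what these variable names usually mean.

Variables eligible for adjustment (non-descendants of PriorTherapy, excluding PriorTherapy and Dosage): {Adherence, Comorbidity, Hospital, Outcome, Severity}.
Backdoor paths from PriorTherapy to Dosage:
  P1: PriorTherapy <- Comorbidity -> Outcome -> Hospital -> Dosage
  P2: PriorTherapy <- Comorbidity -> Hospital -> Dosage
  P3: PriorTherapy <- Outcome <- Comorbidity -> Hospital -> Dosage
  P4: PriorTherapy <- Outcome -> Hospital -> Dosage
The empty set is not sufficient: P1 (PriorTherapy <- Comorbidity -> Outcome -> Hospital -> Dosage) has no collider blocking it and no conditioned non-collider, so it is open.
Try {Hospital}:
  P1: blocked at chain node Hospital ∈ conditioning set.
  P2: blocked at chain node Hospital ∈ conditioning set.
  P3: blocked at chain node Hospital ∈ conditioning set.
  P4: blocked at chain node Hospital ∈ conditioning set.
{Hospital} contains no descendant of PriorTherapy and blocks every backdoor path.
No other singleton works — e.g. {Comorbidity} leaves P4 open — so {Hospital} is the unique smallest valid adjustment set.

{Hospital}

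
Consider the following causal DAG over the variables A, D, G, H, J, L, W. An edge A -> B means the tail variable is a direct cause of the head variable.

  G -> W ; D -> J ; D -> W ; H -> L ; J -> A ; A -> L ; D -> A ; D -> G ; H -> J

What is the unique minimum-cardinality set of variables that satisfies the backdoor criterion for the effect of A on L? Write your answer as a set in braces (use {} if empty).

Variables eligible for adjustment (non-descendants of A, excluding A and L): {D, G, H, J, W}.
Backdoor paths from A to L:
  P1: A <- D -> J <- H -> L
  P2: A <- J <- H -> L
The empty set is not sufficient: P2 (A <- J <- H -> L) has no collider blocking it and no conditioned non-collider, so it is open.
Try {H}:
  P1: blocked at collider J (neither it nor any descendant is in the conditioning set).
  P2: blocked at fork node H ∈ conditioning set.
{H} contains no descendant of A and blocks every backdoor path.
No other singleton works — e.g. {D} leaves P2 open — so {H} is the unique smallest valid adjustment set.

{H}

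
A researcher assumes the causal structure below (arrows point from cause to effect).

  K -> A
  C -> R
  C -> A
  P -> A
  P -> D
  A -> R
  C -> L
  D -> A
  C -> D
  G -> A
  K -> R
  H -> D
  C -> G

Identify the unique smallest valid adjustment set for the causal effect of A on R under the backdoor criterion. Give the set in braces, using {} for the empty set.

Variables eligible for adjustment (non-descendants of A, excluding A and R): {C, D, G, H, K, L, P}.
Backdoor paths from A to R:
  P1: A <- C -> R
  P2: A <- G <- C -> R
  P3: A <- P -> D <- C -> R
  P4: A <- D <- C -> R
  P5: A <- K -> R
The empty set is not sufficient: P1 (A <- C -> R) has no collider blocking it and no conditioned non-collider, so it is open.
Try {C, K}:
  P1: blocked at fork node C ∈ conditioning set.
  P2: blocked at fork node C ∈ conditioning set.
  P3: blocked at collider D (neither it nor any descendant is in the conditioning set).
  P4: blocked at fork node C ∈ conditioning set.
  P5: blocked at fork node K ∈ conditioning set.
{C, K} contains no descendant of A and blocks every backdoor path.
Every element of {C, K} is needed (dropping C leaves P1 open; dropping K leaves P5 open), so no proper subset is valid.
Among all size-2 subsets of the eligible variables, only {C, K} blocks every backdoor path, so it is the unique smallest valid adjustment set.

{C, K}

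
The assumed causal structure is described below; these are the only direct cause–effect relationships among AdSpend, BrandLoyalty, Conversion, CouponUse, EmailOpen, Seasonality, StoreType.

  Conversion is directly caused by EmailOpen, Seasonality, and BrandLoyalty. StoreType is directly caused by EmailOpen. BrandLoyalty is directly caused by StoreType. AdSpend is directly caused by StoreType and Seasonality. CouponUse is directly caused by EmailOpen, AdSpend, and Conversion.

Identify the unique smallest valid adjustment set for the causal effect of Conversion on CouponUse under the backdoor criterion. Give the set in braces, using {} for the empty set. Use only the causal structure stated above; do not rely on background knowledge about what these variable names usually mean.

Variables eligible for adjustment (non-descendants of Conversion, excluding Conversion and CouponUse): {AdSpend, BrandLoyalty, EmailOpen, Seasonality, StoreType}.
Backdoor paths from Conversion to CouponUse:
  P1: Conversion <- EmailOpen -> StoreType -> AdSpend -> CouponUse
  P2: Conversion <- EmailOpen -> CouponUse
  P3: Conversion <- Seasonality -> AdSpend <- StoreType <- EmailOpen -> CouponUse
  P4: Conversion <- Seasonality -> AdSpend -> CouponUse
  P5: Conversion <- BrandLoyalty <- StoreType <- EmailOpen -> CouponUse
  P6: Conversion <- BrandLoyalty <- StoreType -> AdSpend -> CouponUse
The empty set is not sufficient: P1 (Conversion <- EmailOpen -> StoreType -> AdSpend -> CouponUse) has no collider blocking it and no conditioned non-collider, so it is open.
Try {AdSpend, EmailOpen}:
  P1: blocked at fork node EmailOpen ∈ conditioning set.
  P2: blocked at fork node EmailOpen ∈ conditioning set.
  P3: blocked at fork node EmailOpen ∈ conditioning set.
  P4: blocked at chain node AdSpend ∈ conditioning set.
  P5: blocked at fork node EmailOpen ∈ conditioning set.
  P6: blocked at chain node AdSpend ∈ conditioning set.
{AdSpend, EmailOpen} contains no descendant of Conversion and blocks every backdoor path.
Every element of {AdSpend, EmailOpen} is needed (dropping AdSpend leaves P4 open; dropping EmailOpen leaves P2 open), so no proper subset is valid.
Among all size-2 subsets of the eligible variables, only {AdSpend, EmailOpen} blocks every backdoor path, so it is the unique smallest valid adjustment set.

{AdSpend, EmailOpen}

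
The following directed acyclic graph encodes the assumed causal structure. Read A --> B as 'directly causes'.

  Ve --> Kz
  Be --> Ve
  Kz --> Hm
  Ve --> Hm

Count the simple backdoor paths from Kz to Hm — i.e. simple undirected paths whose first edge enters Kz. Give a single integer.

A backdoor path from Kz to Hm is any simple undirected path whose first edge points into Kz (i.e. leaves Kz via a parent).
Parents of Kz: {Ve}.
Enumerating:
  P1: Kz <- Ve -> Hm
That exhausts the simple backdoor paths. Count: 1.

1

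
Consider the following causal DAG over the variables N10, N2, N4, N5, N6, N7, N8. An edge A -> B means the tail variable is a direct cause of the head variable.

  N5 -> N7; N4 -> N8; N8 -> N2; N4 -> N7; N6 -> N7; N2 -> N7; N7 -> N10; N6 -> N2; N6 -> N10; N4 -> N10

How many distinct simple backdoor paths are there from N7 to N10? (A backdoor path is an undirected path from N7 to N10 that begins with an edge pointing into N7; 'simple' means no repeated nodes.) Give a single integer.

A backdoor path from N7 to N10 is any simple undirected path whose first edge points into N7 (i.e. leaves N7 via a parent).
Parents of N7: {N2, N4, N5, N6}.
Enumerating:
  P1: N7 <- N6 -> N2 <- N8 <- N4 -> N10
  P2: N7 <- N6 -> N10
  P3: N7 <- N4 -> N8 -> N2 <- N6 -> N10
  P4: N7 <- N4 -> N10
  P5: N7 <- N2 <- N6 -> N10
  P6: N7 <- N2 <- N8 <- N4 -> N10
That exhausts the simple backdoor paths. Count: 6.

6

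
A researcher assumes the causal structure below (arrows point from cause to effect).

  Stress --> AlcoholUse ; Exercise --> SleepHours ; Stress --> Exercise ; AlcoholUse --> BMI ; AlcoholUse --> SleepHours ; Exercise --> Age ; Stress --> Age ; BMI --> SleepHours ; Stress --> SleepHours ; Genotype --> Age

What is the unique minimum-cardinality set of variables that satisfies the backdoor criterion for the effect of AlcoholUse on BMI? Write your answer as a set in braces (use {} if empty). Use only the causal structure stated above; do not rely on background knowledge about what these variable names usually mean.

Variables eligible for adjustment (non-descendants of AlcoholUse, excluding AlcoholUse and BMI): {Age, Exercise, Genotype, Stress}.
Backdoor paths from AlcoholUse to BMI:
  P1: AlcoholUse <- Stress -> Exercise -> SleepHours <- BMI
  P2: AlcoholUse <- Stress -> Age <- Exercise -> SleepHours <- BMI
  P3: AlcoholUse <- Stress -> SleepHours <- BMI
Each backdoor path contains an unconditioned collider, so every path is already blocked with the empty conditioning set:
  P1: blocked at collider SleepHours (neither it nor any descendant is in the conditioning set).
  P2: blocked at collider Age (neither it nor any descendant is in the conditioning set).
  P3: blocked at collider SleepHours (neither it nor any descendant is in the conditioning set).
The empty set is therefore the unique smallest valid set.

{}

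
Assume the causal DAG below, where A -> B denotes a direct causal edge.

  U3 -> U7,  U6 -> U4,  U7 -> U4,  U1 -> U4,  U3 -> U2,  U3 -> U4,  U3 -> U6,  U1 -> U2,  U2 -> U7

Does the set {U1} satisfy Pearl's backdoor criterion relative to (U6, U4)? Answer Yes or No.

Backdoor paths from U6 to U4 (paths whose first edge points into U6):
  P1: U6 <- U3 -> U2 <- U1 -> U4
  P2: U6 <- U3 -> U2 -> U7 -> U4
  P3: U6 <- U3 -> U7 <- U2 <- U1 -> U4
  P4: U6 <- U3 -> U7 -> U4
  P5: U6 <- U3 -> U4
Condition 1 (no descendant of U6 in the set): holds — descendants of U6 are {U4}; none are in {U1}.
Condition 2 (every backdoor path blocked by {U1}):
  P1: blocked at collider U2 (neither it nor any descendant is in the conditioning set).
  P2: open — no interior node is in the conditioning set.
  P3: blocked at collider U7 (neither it nor any descendant is in the conditioning set).
  P4: open — no interior node is in the conditioning set.
  P5: open — no interior node is in the conditioning set.
{U1} does not satisfy the backdoor criterion.

No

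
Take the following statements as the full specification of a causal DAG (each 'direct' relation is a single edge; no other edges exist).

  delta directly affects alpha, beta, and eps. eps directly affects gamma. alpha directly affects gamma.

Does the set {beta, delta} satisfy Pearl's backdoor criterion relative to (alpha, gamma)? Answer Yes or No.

Backdoor paths from alpha to gamma (paths whose first edge points into alpha):
  P1: alpha <- delta -> eps -> gamma
Condition 1 (no descendant of alpha in the set): holds — descendants of alpha are {gamma}; none are in {beta, delta}.
Condition 2 (every backdoor path blocked by {beta, delta}):
  P1: blocked at fork node delta ∈ conditioning set.
{beta, delta} satisfies the backdoor criterion.

Yes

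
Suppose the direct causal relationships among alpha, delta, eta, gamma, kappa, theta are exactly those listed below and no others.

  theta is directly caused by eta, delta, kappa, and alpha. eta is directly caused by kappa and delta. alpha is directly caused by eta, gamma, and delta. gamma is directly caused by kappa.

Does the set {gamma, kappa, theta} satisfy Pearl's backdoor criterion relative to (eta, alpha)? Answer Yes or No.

No

Backdoor paths from eta to alpha (paths whose first edge points into eta):
  P1: eta <- kappa -> gamma -> alpha
  P2: eta <- kappa -> theta <- delta -> alpha
  P3: eta <- kappa -> theta <- alpha
  P4: eta <- delta -> alpha
  P5: eta <- delta -> theta <- kappa -> gamma -> alpha
  P6: eta <- delta -> theta <- alpha
Condition 1 (no descendant of eta in the set): FAILS — theta is a descendant of eta.
Condition 2 (every backdoor path blocked by {gamma, kappa, theta}):
  P1: blocked at fork node kappa ∈ conditioning set.
  P2: blocked at fork node kappa ∈ conditioning set.
  P3: blocked at fork node kappa ∈ conditioning set.
  P4: open — no interior node is in the conditioning set.
  P5: blocked at fork node kappa ∈ conditioning set.
  P6: open — collider(s) theta are conditioned on (or have a conditioned descendant) and no non-collider on the path is in the set.
{gamma, kappa, theta} does not satisfy the backdoor criterion.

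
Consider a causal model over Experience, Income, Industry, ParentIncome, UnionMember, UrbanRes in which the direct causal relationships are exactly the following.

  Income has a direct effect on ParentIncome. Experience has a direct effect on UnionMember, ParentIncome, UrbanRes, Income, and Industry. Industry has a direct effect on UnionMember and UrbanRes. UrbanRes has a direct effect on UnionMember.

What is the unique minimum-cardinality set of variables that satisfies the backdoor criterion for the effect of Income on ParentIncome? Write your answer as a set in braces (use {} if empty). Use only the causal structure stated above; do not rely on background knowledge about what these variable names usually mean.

Variables eligible for adjustment (non-descendants of Income, excluding Income and ParentIncome): {Experience, Industry, UnionMember, UrbanRes}.
Backdoor paths from Income to ParentIncome:
  P1: Income <- Experience -> ParentIncome
The empty set is not sufficient: P1 (Income <- Experience -> ParentIncome) has no collider blocking it and no conditioned non-collider, so it is open.
Try {Experience}:
  P1: blocked at fork node Experience ∈ conditioning set.
{Experience} contains no descendant of Income and blocks every backdoor path.
No other singleton works — e.g. {Industry} leaves P1 open — so {Experience} is the unique smallest valid adjustment set.

{Experience}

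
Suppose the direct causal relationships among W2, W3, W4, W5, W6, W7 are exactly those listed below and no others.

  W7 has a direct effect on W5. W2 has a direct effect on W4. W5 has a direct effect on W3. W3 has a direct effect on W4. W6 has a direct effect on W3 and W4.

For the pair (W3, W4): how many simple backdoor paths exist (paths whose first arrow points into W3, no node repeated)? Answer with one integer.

1

A backdoor path from W3 to W4 is any simple undirected path whose first edge points into W3 (i.e. leaves W3 via a parent).
Parents of W3: {W5, W6}.
Enumerating:
  P1: W3 <- W6 -> W4
That exhausts the simple backdoor paths. Count: 1.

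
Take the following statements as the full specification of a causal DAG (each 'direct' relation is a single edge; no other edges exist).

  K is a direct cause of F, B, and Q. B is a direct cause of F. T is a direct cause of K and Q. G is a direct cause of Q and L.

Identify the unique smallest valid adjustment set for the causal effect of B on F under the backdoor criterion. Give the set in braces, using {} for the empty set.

{K}

Variables eligible for adjustment (non-descendants of B, excluding B and F): {G, K, L, Q, T}.
Backdoor paths from B to F:
  P1: B <- K -> F
The empty set is not sufficient: P1 (B <- K -> F) has no collider blocking it and no conditioned non-collider, so it is open.
Try {K}:
  P1: blocked at fork node K ∈ conditioning set.
{K} contains no descendant of B and blocks every backdoor path.
No other singleton works — e.g. {G} leaves P1 open — so {K} is the unique smallest valid adjustment set.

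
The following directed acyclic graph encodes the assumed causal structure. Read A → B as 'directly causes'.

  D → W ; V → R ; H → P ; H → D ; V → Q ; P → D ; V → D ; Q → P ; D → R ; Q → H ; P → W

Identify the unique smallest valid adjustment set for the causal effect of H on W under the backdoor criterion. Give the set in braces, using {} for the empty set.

{Q}

Variables eligible for adjustment (non-descendants of H, excluding H and W): {Q, V}.
Backdoor paths from H to W:
  P1: H <- Q <- V -> D <- P -> W
  P2: H <- Q <- V -> D -> W
  P3: H <- Q <- V -> R <- D <- P -> W
  P4: H <- Q <- V -> R <- D -> W
  P5: H <- Q -> P -> D -> W
  P6: H <- Q -> P -> W
The empty set is not sufficient: P2 (H <- Q <- V -> D -> W) has no collider blocking it and no conditioned non-collider, so it is open.
Try {Q}:
  P1: blocked at chain node Q ∈ conditioning set.
  P2: blocked at chain node Q ∈ conditioning set.
  P3: blocked at chain node Q ∈ conditioning set.
  P4: blocked at chain node Q ∈ conditioning set.
  P5: blocked at fork node Q ∈ conditioning set.
  P6: blocked at fork node Q ∈ conditioning set.
{Q} contains no descendant of H and blocks every backdoor path.
No other singleton works — e.g. {V} leaves P5 open — so {Q} is the unique smallest valid adjustment set.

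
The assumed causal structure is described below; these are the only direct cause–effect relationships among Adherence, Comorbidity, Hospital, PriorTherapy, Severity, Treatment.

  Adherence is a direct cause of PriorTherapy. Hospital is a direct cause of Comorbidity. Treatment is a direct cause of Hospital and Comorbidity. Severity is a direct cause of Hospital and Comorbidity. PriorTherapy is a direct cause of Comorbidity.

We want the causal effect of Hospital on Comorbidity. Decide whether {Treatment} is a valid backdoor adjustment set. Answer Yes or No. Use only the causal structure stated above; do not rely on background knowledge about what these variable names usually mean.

Backdoor paths from Hospital to Comorbidity (paths whose first edge points into Hospital):
  P1: Hospital <- Severity -> Comorbidity
  P2: Hospital <- Treatment -> Comorbidity
Condition 1 (no descendant of Hospital in the set): holds — descendants of Hospital are {Comorbidity}; none are in {Treatment}.
Condition 2 (every backdoor path blocked by {Treatment}):
  P1: open — no interior node is in the conditioning set.
  P2: blocked at fork node Treatment ∈ conditioning set.
{Treatment} does not satisfy the backdoor criterion.

No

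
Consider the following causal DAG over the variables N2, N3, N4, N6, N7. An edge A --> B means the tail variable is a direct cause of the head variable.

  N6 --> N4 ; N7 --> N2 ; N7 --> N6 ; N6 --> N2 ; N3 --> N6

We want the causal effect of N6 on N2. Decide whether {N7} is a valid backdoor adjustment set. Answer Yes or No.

Yes

Backdoor paths from N6 to N2 (paths whose first edge points into N6):
  P1: N6 <- N7 -> N2
Condition 1 (no descendant of N6 in the set): holds — descendants of N6 are {N2, N4}; none are in {N7}.
Condition 2 (every backdoor path blocked by {N7}):
  P1: blocked at fork node N7 ∈ conditioning set.
{N7} satisfies the backdoor criterion.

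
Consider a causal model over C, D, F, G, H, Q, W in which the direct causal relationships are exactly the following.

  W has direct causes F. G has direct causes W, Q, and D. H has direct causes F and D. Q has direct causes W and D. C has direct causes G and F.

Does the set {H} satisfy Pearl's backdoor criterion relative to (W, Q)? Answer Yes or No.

No

Backdoor paths from W to Q (paths whose first edge points into W):
  P1: W <- F -> H <- D -> Q
  P2: W <- F -> H <- D -> G <- Q
  P3: W <- F -> C <- G <- D -> Q
  P4: W <- F -> C <- G <- Q
Condition 1 (no descendant of W in the set): holds — descendants of W are {C, G, Q}; none are in {H}.
Condition 2 (every backdoor path blocked by {H}):
  P1: open — collider(s) H are conditioned on (or have a conditioned descendant) and no non-collider on the path is in the set.
  P2: blocked at collider G (neither it nor any descendant is in the conditioning set).
  P3: blocked at collider C (neither it nor any descendant is in the conditioning set).
  P4: blocked at collider C (neither it nor any descendant is in the conditioning set).
{H} does not satisfy the backdoor criterion.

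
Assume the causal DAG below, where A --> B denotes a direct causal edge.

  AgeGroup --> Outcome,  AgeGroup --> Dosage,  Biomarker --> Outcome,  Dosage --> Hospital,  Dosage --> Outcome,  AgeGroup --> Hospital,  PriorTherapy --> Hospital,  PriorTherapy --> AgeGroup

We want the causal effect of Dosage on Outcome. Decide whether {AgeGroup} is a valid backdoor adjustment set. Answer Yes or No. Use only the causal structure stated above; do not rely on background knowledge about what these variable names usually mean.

Backdoor paths from Dosage to Outcome (paths whose first edge points into Dosage):
  P1: Dosage <- AgeGroup -> Outcome
Condition 1 (no descendant of Dosage in the set): holds — descendants of Dosage are {Hospital, Outcome}; none are in {AgeGroup}.
Condition 2 (every backdoor path blocked by {AgeGroup}):
  P1: blocked at fork node AgeGroup ∈ conditioning set.
{AgeGroup} satisfies the backdoor criterion.

Yes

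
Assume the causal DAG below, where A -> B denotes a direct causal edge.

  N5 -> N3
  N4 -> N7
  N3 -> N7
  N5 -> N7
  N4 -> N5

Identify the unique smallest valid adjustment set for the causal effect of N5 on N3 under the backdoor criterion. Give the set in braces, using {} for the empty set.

Variables eligible for adjustment (non-descendants of N5, excluding N5 and N3): {N4}.
Backdoor paths from N5 to N3:
  P1: N5 <- N4 -> N7 <- N3
Each backdoor path contains an unconditioned collider, so every path is already blocked with the empty conditioning set:
  P1: blocked at collider N7 (neither it nor any descendant is in the conditioning set).
The empty set is therefore the unique smallest valid set.

{}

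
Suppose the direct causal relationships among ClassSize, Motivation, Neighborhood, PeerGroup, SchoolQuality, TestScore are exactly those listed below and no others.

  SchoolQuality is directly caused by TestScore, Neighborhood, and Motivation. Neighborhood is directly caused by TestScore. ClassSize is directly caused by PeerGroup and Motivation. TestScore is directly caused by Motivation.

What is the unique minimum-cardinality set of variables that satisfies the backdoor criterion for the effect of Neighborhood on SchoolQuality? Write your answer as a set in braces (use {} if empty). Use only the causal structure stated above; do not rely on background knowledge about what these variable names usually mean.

{TestScore}

Variables eligible for adjustment (non-descendants of Neighborhood, excluding Neighborhood and SchoolQuality): {ClassSize, Motivation, PeerGroup, TestScore}.
Backdoor paths from Neighborhood to SchoolQuality:
  P1: Neighborhood <- TestScore <- Motivation -> SchoolQuality
  P2: Neighborhood <- TestScore -> SchoolQuality
The empty set is not sufficient: P1 (Neighborhood <- TestScore <- Motivation -> SchoolQuality) has no collider blocking it and no conditioned non-collider, so it is open.
Try {TestScore}:
  P1: blocked at chain node TestScore ∈ conditioning set.
  P2: blocked at fork node TestScore ∈ conditioning set.
{TestScore} contains no descendant of Neighborhood and blocks every backdoor path.
No other singleton works — e.g. {Motivation} leaves P2 open — so {TestScore} is the unique smallest valid adjustment set.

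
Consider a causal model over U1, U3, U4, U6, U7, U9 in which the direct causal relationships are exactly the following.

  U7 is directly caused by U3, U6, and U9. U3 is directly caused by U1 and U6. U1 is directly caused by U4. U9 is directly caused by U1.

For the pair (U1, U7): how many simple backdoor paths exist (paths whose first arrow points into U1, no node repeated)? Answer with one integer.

A backdoor path from U1 to U7 is any simple undirected path whose first edge points into U1 (i.e. leaves U1 via a parent).
Parents of U1: {U4}.
No simple path from any parent of U1 reaches U7 without revisiting U1, so there are no backdoor paths.

0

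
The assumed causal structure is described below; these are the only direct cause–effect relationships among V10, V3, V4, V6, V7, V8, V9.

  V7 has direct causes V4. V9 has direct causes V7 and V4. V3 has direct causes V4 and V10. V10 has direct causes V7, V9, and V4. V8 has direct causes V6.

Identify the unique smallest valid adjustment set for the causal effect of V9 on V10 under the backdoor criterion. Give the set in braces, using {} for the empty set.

Variables eligible for adjustment (non-descendants of V9, excluding V9 and V10): {V4, V6, V7, V8}.
Backdoor paths from V9 to V10:
  P1: V9 <- V4 -> V7 -> V10
  P2: V9 <- V4 -> V10
  P3: V9 <- V4 -> V3 <- V10
  P4: V9 <- V7 <- V4 -> V10
  P5: V9 <- V7 <- V4 -> V3 <- V10
  P6: V9 <- V7 -> V10
The empty set is not sufficient: P1 (V9 <- V4 -> V7 -> V10) has no collider blocking it and no conditioned non-collider, so it is open.
Try {V4, V7}:
  P1: blocked at fork node V4 ∈ conditioning set.
  P2: blocked at fork node V4 ∈ conditioning set.
  P3: blocked at fork node V4 ∈ conditioning set.
  P4: blocked at chain node V7 ∈ conditioning set.
  P5: blocked at chain node V7 ∈ conditioning set.
  P6: blocked at fork node V7 ∈ conditioning set.
{V4, V7} contains no descendant of V9 and blocks every backdoor path.
Every element of {V4, V7} is needed (dropping V4 leaves P2 open; dropping V7 leaves P6 open), so no proper subset is valid.
Among all size-2 subsets of the eligible variables, only {V4, V7} blocks every backdoor path, so it is the unique smallest valid adjustment set.

{V4, V7}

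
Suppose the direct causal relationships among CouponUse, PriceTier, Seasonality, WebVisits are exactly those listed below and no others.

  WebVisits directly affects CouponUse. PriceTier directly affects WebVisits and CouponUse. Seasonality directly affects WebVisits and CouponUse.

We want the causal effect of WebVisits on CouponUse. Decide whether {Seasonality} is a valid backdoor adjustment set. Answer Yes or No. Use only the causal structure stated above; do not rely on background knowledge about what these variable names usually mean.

No

Backdoor paths from WebVisits to CouponUse (paths whose first edge points into WebVisits):
  P1: WebVisits <- Seasonality -> CouponUse
  P2: WebVisits <- PriceTier -> CouponUse
Condition 1 (no descendant of WebVisits in the set): holds — descendants of WebVisits are {CouponUse}; none are in {Seasonality}.
Condition 2 (every backdoor path blocked by {Seasonality}):
  P1: blocked at fork node Seasonality ∈ conditioning set.
  P2: open — no interior node is in the conditioning set.
{Seasonality} does not satisfy the backdoor criterion.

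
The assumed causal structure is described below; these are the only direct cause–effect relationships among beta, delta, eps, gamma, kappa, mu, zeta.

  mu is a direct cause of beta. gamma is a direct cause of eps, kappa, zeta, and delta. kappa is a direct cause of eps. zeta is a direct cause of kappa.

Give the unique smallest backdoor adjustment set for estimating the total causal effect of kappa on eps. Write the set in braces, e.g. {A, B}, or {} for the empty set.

{gamma}

Variables eligible for adjustment (non-descendants of kappa, excluding kappa and eps): {beta, delta, gamma, mu, zeta}.
Backdoor paths from kappa to eps:
  P1: kappa <- gamma -> eps
  P2: kappa <- zeta <- gamma -> eps
The empty set is not sufficient: P1 (kappa <- gamma -> eps) has no collider blocking it and no conditioned non-collider, so it is open.
Try {gamma}:
  P1: blocked at fork node gamma ∈ conditioning set.
  P2: blocked at fork node gamma ∈ conditioning set.
{gamma} contains no descendant of kappa and blocks every backdoor path.
No other singleton works — e.g. {mu} leaves P1 open — so {gamma} is the unique smallest valid adjustment set.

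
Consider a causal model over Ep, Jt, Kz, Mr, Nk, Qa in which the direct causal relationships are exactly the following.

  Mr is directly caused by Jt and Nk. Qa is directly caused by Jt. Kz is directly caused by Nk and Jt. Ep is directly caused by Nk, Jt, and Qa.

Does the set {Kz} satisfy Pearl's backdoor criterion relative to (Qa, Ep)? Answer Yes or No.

Backdoor paths from Qa to Ep (paths whose first edge points into Qa):
  P1: Qa <- Jt -> Kz <- Nk -> Ep
  P2: Qa <- Jt -> Mr <- Nk -> Ep
  P3: Qa <- Jt -> Ep
Condition 1 (no descendant of Qa in the set): holds — descendants of Qa are {Ep}; none are in {Kz}.
Condition 2 (every backdoor path blocked by {Kz}):
  P1: open — collider(s) Kz are conditioned on (or have a conditioned descendant) and no non-collider on the path is in the set.
  P2: blocked at collider Mr (neither it nor any descendant is in the conditioning set).
  P3: open — no interior node is in the conditioning set.
{Kz} does not satisfy the backdoor criterion.

No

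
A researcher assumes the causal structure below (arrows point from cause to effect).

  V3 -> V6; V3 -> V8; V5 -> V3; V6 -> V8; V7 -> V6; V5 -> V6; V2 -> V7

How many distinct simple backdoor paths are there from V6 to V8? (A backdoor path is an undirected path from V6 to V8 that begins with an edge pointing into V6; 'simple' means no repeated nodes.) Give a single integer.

2

A backdoor path from V6 to V8 is any simple undirected path whose first edge points into V6 (i.e. leaves V6 via a parent).
Parents of V6: {V3, V5, V7}.
Enumerating:
  P1: V6 <- V5 -> V3 -> V8
  P2: V6 <- V3 -> V8
That exhausts the simple backdoor paths. Count: 2.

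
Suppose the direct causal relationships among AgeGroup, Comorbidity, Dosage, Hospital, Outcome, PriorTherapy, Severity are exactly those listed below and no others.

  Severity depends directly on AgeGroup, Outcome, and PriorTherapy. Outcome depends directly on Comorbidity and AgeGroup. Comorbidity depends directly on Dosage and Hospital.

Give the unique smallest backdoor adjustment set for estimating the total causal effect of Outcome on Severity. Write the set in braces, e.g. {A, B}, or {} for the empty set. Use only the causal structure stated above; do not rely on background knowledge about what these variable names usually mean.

{AgeGroup}

Variables eligible for adjustment (non-descendants of Outcome, excluding Outcome and Severity): {AgeGroup, Comorbidity, Dosage, Hospital, PriorTherapy}.
Backdoor paths from Outcome to Severity:
  P1: Outcome <- AgeGroup -> Severity
The empty set is not sufficient: P1 (Outcome <- AgeGroup -> Severity) has no collider blocking it and no conditioned non-collider, so it is open.
Try {AgeGroup}:
  P1: blocked at fork node AgeGroup ∈ conditioning set.
{AgeGroup} contains no descendant of Outcome and blocks every backdoor path.
No other singleton works — e.g. {Dosage} leaves P1 open — so {AgeGroup} is the unique smallest valid adjustment set.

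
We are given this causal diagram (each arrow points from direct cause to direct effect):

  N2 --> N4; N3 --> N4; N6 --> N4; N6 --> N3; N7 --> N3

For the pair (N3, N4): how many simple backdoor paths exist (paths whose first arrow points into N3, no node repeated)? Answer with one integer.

A backdoor path from N3 to N4 is any simple undirected path whose first edge points into N3 (i.e. leaves N3 via a parent).
Parents of N3: {N6, N7}.
Enumerating:
  P1: N3 <- N6 -> N4
That exhausts the simple backdoor paths. Count: 1.

1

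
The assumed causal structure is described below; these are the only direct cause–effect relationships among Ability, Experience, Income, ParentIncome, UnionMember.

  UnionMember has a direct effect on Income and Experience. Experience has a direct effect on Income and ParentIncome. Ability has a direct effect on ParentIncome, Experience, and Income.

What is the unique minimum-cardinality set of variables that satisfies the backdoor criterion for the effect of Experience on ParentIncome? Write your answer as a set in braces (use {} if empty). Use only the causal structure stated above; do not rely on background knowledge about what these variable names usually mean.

Variables eligible for adjustment (non-descendants of Experience, excluding Experience and ParentIncome): {Ability, UnionMember}.
Backdoor paths from Experience to ParentIncome:
  P1: Experience <- Ability -> ParentIncome
  P2: Experience <- UnionMember -> Income <- Ability -> ParentIncome
The empty set is not sufficient: P1 (Experience <- Ability -> ParentIncome) has no collider blocking it and no conditioned non-collider, so it is open.
Try {Ability}:
  P1: blocked at fork node Ability ∈ conditioning set.
  P2: blocked at collider Income (neither it nor any descendant is in the conditioning set).
{Ability} contains no descendant of Experience and blocks every backdoor path.
No other singleton works — e.g. {UnionMember} leaves P1 open — so {Ability} is the unique smallest valid adjustment set.

{Ability}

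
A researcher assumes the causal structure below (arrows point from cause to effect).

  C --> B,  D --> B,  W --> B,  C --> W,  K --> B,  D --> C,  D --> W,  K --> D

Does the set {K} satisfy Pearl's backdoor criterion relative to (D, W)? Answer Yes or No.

Yes

Backdoor paths from D to W (paths whose first edge points into D):
  P1: D <- K -> B <- C -> W
  P2: D <- K -> B <- W
Condition 1 (no descendant of D in the set): holds — descendants of D are {B, C, W}; none are in {K}.
Condition 2 (every backdoor path blocked by {K}):
  P1: blocked at fork node K ∈ conditioning set.
  P2: blocked at fork node K ∈ conditioning set.
{K} satisfies the backdoor criterion.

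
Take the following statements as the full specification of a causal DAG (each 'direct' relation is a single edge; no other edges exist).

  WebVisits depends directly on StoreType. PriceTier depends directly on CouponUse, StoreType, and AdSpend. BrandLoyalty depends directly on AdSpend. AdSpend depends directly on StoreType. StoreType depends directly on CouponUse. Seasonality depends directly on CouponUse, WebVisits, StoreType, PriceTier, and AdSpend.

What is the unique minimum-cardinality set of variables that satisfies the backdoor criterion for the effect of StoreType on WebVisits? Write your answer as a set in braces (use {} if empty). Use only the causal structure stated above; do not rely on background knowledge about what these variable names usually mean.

{}

Variables eligible for adjustment (non-descendants of StoreType, excluding StoreType and WebVisits): {CouponUse}.
Backdoor paths from StoreType to WebVisits:
  P1: StoreType <- CouponUse -> PriceTier <- AdSpend -> Seasonality <- WebVisits
  P2: StoreType <- CouponUse -> PriceTier -> Seasonality <- WebVisits
  P3: StoreType <- CouponUse -> Seasonality <- WebVisits
Each backdoor path contains an unconditioned collider, so every path is already blocked with the empty conditioning set:
  P1: blocked at collider PriceTier (neither it nor any descendant is in the conditioning set).
  P2: blocked at collider Seasonality (neither it nor any descendant is in the conditioning set).
  P3: blocked at collider Seasonality (neither it nor any descendant is in the conditioning set).
The empty set is therefore the unique smallest valid set.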